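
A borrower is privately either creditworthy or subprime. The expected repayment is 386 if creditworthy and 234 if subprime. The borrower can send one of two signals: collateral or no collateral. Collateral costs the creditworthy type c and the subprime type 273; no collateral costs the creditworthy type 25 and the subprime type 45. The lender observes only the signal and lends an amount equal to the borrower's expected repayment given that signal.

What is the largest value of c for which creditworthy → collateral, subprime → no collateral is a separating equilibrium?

Under separation: collateral → creditworthy (pays 386); no collateral → subprime (pays 234).
Subprime: 234 − 45 = 189 ≥ 386 − 273 = 113. Holds regardless of c. ✓
Creditworthy: 386 − c ≥ 234 − 25, so c ≤ 386 − 209 = 177.

177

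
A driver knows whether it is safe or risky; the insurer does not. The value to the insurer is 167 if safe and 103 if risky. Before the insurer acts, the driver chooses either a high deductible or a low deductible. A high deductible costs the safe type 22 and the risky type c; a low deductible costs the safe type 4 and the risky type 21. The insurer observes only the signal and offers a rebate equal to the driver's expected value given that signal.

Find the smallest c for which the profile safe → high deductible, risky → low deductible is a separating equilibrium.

Under separation: high deductible → safe (pays 167); low deductible → risky (pays 103).
Safe: 167 − 22 = 145 ≥ 103 − 4 = 99. Holds regardless of c. ✓
Risky: 103 − 21 ≥ 167 − c, so c ≥ 167 − 82 = 85.

85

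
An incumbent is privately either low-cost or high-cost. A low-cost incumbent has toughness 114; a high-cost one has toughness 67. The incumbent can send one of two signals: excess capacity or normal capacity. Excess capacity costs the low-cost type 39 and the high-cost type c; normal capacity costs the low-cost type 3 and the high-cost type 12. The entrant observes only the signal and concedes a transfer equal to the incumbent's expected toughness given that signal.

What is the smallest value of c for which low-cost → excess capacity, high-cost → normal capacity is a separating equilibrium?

Under separation: excess capacity → low-cost (pays 114); normal capacity → high-cost (pays 67).
Low-cost: 114 − 39 = 75 ≥ 67 − 3 = 64. Holds regardless of c. ✓
High-cost: 67 − 12 ≥ 114 − c, so c ≥ 114 − 55 = 59.

59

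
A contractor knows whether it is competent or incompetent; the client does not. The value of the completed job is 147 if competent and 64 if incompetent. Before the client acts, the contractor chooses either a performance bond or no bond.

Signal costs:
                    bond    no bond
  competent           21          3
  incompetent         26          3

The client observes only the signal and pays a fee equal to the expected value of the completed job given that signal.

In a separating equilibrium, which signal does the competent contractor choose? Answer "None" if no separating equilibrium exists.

Try competent → bond, incompetent → no bond:
  Under separation the client infers type exactly: bond → competent (pays 147), no bond → incompetent (pays 64).
  Competent: bond gives 147 − 21 = 126; no bond gives 64 − 3 = 61. No deviation. ✓
  Incompetent: no bond gives 64 − 3 = 61; bond gives 147 − 26 = 121. Would deviate. ✗
Try competent → no bond, incompetent → bond:
  Under separation the client infers type exactly: no bond → competent (pays 147), bond → incompetent (pays 64).
  Competent: no bond gives 147 − 3 = 144; bond gives 64 − 21 = 43. No deviation. ✓
  Incompetent: bond gives 64 − 26 = 38; no bond gives 147 − 3 = 144. Would deviate. ✗
Neither assignment is incentive-compatible.

None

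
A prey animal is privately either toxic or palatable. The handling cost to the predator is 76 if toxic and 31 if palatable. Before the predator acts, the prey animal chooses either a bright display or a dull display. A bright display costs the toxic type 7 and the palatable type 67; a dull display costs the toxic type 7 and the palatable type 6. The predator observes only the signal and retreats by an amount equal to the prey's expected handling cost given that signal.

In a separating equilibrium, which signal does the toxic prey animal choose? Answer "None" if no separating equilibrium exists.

Try toxic → bright display, palatable → dull display:
  If types separate, bright display earns payment 76 and dull display earns 31.
  Toxic: bright display gives 76 − 7 = 69; dull display gives 31 − 7 = 24. No deviation. ✓
  Palatable: dull display gives 31 − 6 = 25; bright display gives 76 − 67 = 9. No deviation. ✓
Both hold — the toxic type sends bright display.

bright display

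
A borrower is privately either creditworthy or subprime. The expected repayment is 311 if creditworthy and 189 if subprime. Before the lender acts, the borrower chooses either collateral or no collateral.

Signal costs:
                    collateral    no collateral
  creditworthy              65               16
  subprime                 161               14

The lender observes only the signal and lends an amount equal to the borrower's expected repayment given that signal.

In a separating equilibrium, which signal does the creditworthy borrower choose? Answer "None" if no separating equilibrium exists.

collateral

Try creditworthy → collateral, subprime → no collateral:
  Under separation the lender infers type exactly: collateral → creditworthy (pays 311), no collateral → subprime (pays 189).
  Creditworthy: collateral gives 311 − 65 = 246; no collateral gives 189 − 16 = 173. No deviation. ✓
  Subprime: no collateral gives 189 − 14 = 175; collateral gives 311 − 161 = 150. No deviation. ✓
Both hold — the creditworthy type sends collateral.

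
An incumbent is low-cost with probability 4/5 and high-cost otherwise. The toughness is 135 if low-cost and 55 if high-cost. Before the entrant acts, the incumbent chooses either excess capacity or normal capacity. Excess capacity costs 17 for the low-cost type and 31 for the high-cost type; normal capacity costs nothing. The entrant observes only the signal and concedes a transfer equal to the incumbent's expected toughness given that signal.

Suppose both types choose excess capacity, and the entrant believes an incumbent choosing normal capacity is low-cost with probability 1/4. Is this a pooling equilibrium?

At the pooled signal (excess capacity) the entrant holds the prior 4/5 and pays 4/5·135 + 1/5·55 = 119. Off-path (normal capacity) belief 1/4 gives 1/4·135 + 3/4·55 = 75.
Low-cost: excess capacity gives 119 − 17 = 102; normal capacity gives 75 − 0 = 75. Stays. ✓
High-cost: excess capacity gives 119 − 31 = 88; normal capacity gives 75 − 0 = 75. Stays. ✓

Yes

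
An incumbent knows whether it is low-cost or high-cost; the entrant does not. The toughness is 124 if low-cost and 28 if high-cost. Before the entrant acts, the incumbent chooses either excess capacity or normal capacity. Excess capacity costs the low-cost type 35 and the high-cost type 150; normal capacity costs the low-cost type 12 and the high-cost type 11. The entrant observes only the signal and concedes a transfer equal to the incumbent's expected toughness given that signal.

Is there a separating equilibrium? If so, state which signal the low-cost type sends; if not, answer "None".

Try low-cost → excess capacity, high-cost → normal capacity:
  Under separation the entrant infers type exactly: excess capacity → low-cost (pays 124), normal capacity → high-cost (pays 28).
  Low-cost: excess capacity gives 124 − 35 = 89; normal capacity gives 28 − 12 = 16. No deviation. ✓
  High-cost: normal capacity gives 28 − 11 = 17; excess capacity gives 124 − 150 = -26. No deviation. ✓
Both hold — the low-cost type sends excess capacity.

excess capacity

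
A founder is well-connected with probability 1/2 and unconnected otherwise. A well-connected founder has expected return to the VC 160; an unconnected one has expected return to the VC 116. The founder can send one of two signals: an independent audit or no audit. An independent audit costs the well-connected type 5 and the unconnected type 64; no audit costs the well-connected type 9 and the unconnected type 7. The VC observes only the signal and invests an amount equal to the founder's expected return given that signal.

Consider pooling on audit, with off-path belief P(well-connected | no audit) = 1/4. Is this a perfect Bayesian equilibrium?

No

At the pooled signal (audit) the VC holds the prior 1/2 and pays 1/2·160 + 1/2·116 = 138. Off-path (no audit) belief 1/4 gives 1/4·160 + 3/4·116 = 127.
Well-connected: audit gives 138 − 5 = 133; no audit gives 127 − 9 = 118. Stays. ✓
Unconnected: audit gives 138 − 64 = 74; no audit gives 127 − 7 = 120. Deviates. ✗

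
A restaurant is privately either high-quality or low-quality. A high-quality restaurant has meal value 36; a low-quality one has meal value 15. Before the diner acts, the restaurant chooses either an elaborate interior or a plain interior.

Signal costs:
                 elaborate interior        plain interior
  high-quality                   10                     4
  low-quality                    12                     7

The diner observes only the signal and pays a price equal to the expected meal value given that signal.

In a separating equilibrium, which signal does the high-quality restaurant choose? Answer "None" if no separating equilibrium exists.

Try high-quality → elaborate interior, low-quality → plain interior:
  If types separate, elaborate interior earns payment 36 and plain interior earns 15.
  High-quality: elaborate interior gives 36 − 10 = 26; plain interior gives 15 − 4 = 11. No deviation. ✓
  Low-quality: plain interior gives 15 − 7 = 8; elaborate interior gives 36 − 12 = 24. Would deviate. ✗
Try high-quality → plain interior, low-quality → elaborate interior:
  If types separate, plain interior earns payment 36 and elaborate interior earns 15.
  High-quality: plain interior gives 36 − 4 = 32; elaborate interior gives 15 − 10 = 5. No deviation. ✓
  Low-quality: elaborate interior gives 15 − 12 = 3; plain interior gives 36 − 7 = 29. Would deviate. ✗
Neither assignment is incentive-compatible.

None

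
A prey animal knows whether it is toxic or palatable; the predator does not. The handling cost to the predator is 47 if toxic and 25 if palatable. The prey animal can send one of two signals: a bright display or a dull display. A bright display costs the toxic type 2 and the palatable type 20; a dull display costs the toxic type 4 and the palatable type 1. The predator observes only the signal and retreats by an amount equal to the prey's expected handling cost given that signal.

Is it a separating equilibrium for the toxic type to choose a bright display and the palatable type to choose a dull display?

If types separate, bright display earns payment 47 and dull display earns 25.
Toxic: bright display gives 47 − 2 = 45; dull display gives 25 − 4 = 21. No deviation. ✓
Palatable: dull display gives 25 − 1 = 24; bright display gives 47 − 20 = 27. Would deviate. ✗

No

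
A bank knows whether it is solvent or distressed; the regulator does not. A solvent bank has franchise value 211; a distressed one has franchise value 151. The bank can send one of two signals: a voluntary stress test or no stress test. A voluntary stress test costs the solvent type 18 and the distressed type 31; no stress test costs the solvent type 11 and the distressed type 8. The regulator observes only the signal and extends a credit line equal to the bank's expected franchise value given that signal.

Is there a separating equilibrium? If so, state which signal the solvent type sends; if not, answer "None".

Try solvent → stress test, distressed → no stress test:
  If types separate, stress test earns payment 211 and no stress test earns 151.
  Solvent: stress test gives 211 − 18 = 193; no stress test gives 151 − 11 = 140. No deviation. ✓
  Distressed: no stress test gives 151 − 8 = 143; stress test gives 211 − 31 = 180. Would deviate. ✗
Try solvent → no stress test, distressed → stress test:
  If types separate, no stress test earns payment 211 and stress test earns 151.
  Solvent: no stress test gives 211 − 11 = 200; stress test gives 151 − 18 = 133. No deviation. ✓
  Distressed: stress test gives 151 − 31 = 120; no stress test gives 211 − 8 = 203. Would deviate. ✗
Neither assignment is incentive-compatible.

None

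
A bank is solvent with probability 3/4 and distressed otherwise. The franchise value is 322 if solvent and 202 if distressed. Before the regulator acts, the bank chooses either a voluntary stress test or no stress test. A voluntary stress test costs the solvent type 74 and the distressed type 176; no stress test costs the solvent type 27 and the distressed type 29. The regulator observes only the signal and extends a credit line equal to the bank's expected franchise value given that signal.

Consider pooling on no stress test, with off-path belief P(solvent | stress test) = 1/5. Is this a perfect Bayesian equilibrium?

Yes

At the pooled signal (no stress test) the regulator holds the prior 3/4 and pays 3/4·322 + 1/4·202 = 292. Off-path (stress test) belief 1/5 gives 1/5·322 + 4/5·202 = 226.
Solvent: no stress test gives 292 − 27 = 265; stress test gives 226 − 74 = 152. Stays. ✓
Distressed: no stress test gives 292 − 29 = 263; stress test gives 226 − 176 = 50. Stays. ✓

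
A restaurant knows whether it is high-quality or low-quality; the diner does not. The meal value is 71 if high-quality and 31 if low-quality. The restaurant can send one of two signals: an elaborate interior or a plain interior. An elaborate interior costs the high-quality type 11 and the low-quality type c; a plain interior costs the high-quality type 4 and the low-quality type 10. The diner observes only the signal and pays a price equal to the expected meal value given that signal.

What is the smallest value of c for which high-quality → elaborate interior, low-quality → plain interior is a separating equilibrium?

Under separation: elaborate interior → high-quality (pays 71); plain interior → low-quality (pays 31).
High-quality: 71 − 11 = 60 ≥ 31 − 4 = 27. Holds regardless of c. ✓
Low-quality: 31 − 10 ≥ 71 − c, so c ≥ 71 − 21 = 50.

50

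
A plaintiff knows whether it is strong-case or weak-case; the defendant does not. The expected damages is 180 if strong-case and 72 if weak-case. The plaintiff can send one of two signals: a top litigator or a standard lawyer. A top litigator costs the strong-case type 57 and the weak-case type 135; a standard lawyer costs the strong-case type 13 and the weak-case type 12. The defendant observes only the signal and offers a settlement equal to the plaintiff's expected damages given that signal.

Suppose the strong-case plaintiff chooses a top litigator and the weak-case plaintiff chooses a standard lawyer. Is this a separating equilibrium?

If types separate, top litigator earns payment 180 and standard lawyer earns 72.
Strong-case: top litigator gives 180 − 57 = 123; standard lawyer gives 72 − 13 = 59. No deviation. ✓
Weak-case: standard lawyer gives 72 − 12 = 60; top litigator gives 180 − 135 = 45. No deviation. ✓
Neither type gains from mimicking the other.

Yes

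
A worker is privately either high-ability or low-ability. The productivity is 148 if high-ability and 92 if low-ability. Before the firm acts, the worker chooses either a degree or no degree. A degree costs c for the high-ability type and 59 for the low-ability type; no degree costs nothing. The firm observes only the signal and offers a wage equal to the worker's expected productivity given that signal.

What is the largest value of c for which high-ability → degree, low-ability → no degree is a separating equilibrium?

56

Under separation: degree → high-ability (pays 148); no degree → low-ability (pays 92).
Low-ability: 92 − 0 = 92 ≥ 148 − 59 = 89. Holds regardless of c. ✓
High-ability: 148 − c ≥ 92 − 0, so c ≤ 148 − 92 = 56.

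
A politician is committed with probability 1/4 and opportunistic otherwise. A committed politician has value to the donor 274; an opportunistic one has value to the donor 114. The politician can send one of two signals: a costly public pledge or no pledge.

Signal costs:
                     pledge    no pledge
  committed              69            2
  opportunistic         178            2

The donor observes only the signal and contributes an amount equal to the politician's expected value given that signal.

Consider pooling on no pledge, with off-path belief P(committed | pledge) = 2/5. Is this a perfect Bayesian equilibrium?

At the pooled signal (no pledge) the donor holds the prior 1/4 and pays 1/4·274 + 3/4·114 = 154. Off-path (pledge) belief 2/5 gives 2/5·274 + 3/5·114 = 178.
Committed: no pledge gives 154 − 2 = 152; pledge gives 178 − 69 = 109. Stays. ✓
Opportunistic: no pledge gives 154 − 2 = 152; pledge gives 178 − 178 = 0. Stays. ✓

Yes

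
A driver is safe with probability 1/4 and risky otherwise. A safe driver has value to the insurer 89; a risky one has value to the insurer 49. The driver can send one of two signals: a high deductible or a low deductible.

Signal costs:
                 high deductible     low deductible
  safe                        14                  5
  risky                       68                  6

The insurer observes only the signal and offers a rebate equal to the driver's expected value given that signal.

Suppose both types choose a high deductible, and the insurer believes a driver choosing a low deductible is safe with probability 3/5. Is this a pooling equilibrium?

No

On the equilibrium path (high deductible) the insurer holds the prior 1/4 and pays 1/4·89 + 3/4·49 = 59. Off-path (low deductible) belief 3/5 gives 3/5·89 + 2/5·49 = 73.
Safe: high deductible gives 59 − 14 = 45; low deductible gives 73 − 5 = 68. Deviates. ✗
Risky: high deductible gives 59 − 68 = -9; low deductible gives 73 − 6 = 67. Deviates. ✗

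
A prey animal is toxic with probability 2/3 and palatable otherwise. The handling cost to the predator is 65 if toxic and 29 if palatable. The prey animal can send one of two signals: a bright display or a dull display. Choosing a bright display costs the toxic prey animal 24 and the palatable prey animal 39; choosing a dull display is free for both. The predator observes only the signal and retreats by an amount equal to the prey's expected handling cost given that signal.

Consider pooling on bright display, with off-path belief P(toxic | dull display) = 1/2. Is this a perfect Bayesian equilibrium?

At the pooled signal (bright display) the predator holds the prior 2/3 and pays 2/3·65 + 1/3·29 = 53. Off-path (dull display) belief 1/2 gives 1/2·65 + 1/2·29 = 47.
Toxic: bright display gives 53 − 24 = 29; dull display gives 47 − 0 = 47. Deviates. ✗
Palatable: bright display gives 53 − 39 = 14; dull display gives 47 − 0 = 47. Deviates. ✗

No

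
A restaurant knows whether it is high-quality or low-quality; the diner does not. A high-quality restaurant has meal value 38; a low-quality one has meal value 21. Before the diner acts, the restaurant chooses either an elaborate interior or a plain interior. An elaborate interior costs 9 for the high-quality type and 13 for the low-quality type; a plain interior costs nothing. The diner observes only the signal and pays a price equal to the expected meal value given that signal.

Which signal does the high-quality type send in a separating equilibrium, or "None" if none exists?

None

Try high-quality → elaborate interior, low-quality → plain interior:
  If types separate, elaborate interior earns payment 38 and plain interior earns 21.
  High-quality: elaborate interior gives 38 − 9 = 29; plain interior gives 21 − 0 = 21. No deviation. ✓
  Low-quality: plain interior gives 21 − 0 = 21; elaborate interior gives 38 − 13 = 25. Would deviate. ✗
Try high-quality → plain interior, low-quality → elaborate interior:
  If types separate, plain interior earns payment 38 and elaborate interior earns 21.
  High-quality: plain interior gives 38 − 0 = 38; elaborate interior gives 21 − 9 = 12. No deviation. ✓
  Low-quality: elaborate interior gives 21 − 13 = 8; plain interior gives 38 − 0 = 38. Would deviate. ✗
Neither assignment is incentive-compatible.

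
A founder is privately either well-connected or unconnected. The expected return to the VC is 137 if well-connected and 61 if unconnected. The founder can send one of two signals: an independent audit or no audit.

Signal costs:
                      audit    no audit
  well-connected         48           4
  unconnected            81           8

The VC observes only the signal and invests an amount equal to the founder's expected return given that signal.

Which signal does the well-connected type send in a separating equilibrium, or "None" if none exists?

Try well-connected → audit, unconnected → no audit:
  Under separation the VC infers type exactly: audit → well-connected (pays 137), no audit → unconnected (pays 61).
  Well-connected: audit gives 137 − 48 = 89; no audit gives 61 − 4 = 57. No deviation. ✓
  Unconnected: no audit gives 61 − 8 = 53; audit gives 137 − 81 = 56. Would deviate. ✗
Try well-connected → no audit, unconnected → audit:
  Under separation the VC infers type exactly: no audit → well-connected (pays 137), audit → unconnected (pays 61).
  Well-connected: no audit gives 137 − 4 = 133; audit gives 61 − 48 = 13. No deviation. ✓
  Unconnected: audit gives 61 − 81 = -20; no audit gives 137 − 8 = 129. Would deviate. ✗
Neither assignment is incentive-compatible.

None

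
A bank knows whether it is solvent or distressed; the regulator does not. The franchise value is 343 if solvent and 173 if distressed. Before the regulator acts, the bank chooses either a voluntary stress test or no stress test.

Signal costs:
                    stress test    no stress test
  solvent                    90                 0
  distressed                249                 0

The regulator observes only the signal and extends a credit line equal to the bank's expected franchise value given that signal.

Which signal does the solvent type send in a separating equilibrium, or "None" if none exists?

Try solvent → stress test, distressed → no stress test:
  If types separate, stress test earns payment 343 and no stress test earns 173.
  Solvent: stress test gives 343 − 90 = 253; no stress test gives 173 − 0 = 173. No deviation. ✓
  Distressed: no stress test gives 173 − 0 = 173; stress test gives 343 − 249 = 94. No deviation. ✓
Both hold — the solvent type sends stress test.

stress test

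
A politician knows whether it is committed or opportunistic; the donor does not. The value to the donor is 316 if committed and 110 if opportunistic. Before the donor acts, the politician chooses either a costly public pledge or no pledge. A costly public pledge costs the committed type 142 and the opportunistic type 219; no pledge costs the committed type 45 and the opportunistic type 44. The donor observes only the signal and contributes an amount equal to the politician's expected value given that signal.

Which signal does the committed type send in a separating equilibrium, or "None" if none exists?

None

Try committed → pledge, opportunistic → no pledge:
  Under separation the donor infers type exactly: pledge → committed (pays 316), no pledge → opportunistic (pays 110).
  Committed: pledge gives 316 − 142 = 174; no pledge gives 110 − 45 = 65. No deviation. ✓
  Opportunistic: no pledge gives 110 − 44 = 66; pledge gives 316 − 219 = 97. Would deviate. ✗
Try committed → no pledge, opportunistic → pledge:
  Under separation the donor infers type exactly: no pledge → committed (pays 316), pledge → opportunistic (pays 110).
  Committed: no pledge gives 316 − 45 = 271; pledge gives 110 − 142 = -32. No deviation. ✓
  Opportunistic: pledge gives 110 − 219 = -109; no pledge gives 316 − 44 = 272. Would deviate. ✗
Neither assignment is incentive-compatible.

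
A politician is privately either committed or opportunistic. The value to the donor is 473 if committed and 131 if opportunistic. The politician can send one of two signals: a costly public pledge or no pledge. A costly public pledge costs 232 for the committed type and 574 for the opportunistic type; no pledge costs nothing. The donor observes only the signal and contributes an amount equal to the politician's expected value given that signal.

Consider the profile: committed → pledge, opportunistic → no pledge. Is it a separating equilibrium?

Yes

If types separate, pledge earns payment 473 and no pledge earns 131.
Committed: pledge gives 473 − 232 = 241; no pledge gives 131 − 0 = 131. No deviation. ✓
Opportunistic: no pledge gives 131 − 0 = 131; pledge gives 473 − 574 = -101. No deviation. ✓
Neither type gains from mimicking the other.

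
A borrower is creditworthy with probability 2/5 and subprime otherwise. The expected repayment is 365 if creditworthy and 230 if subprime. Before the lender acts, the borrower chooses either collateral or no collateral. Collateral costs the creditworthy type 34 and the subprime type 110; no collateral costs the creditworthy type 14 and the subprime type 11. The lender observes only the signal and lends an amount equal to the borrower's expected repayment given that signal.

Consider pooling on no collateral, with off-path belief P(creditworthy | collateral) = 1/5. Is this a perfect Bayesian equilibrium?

Yes

At the pooled signal (no collateral) the lender holds the prior 2/5 and pays 2/5·365 + 3/5·230 = 284. Off-path (collateral) belief 1/5 gives 1/5·365 + 4/5·230 = 257.
Creditworthy: no collateral gives 284 − 14 = 270; collateral gives 257 − 34 = 223. Stays. ✓
Subprime: no collateral gives 284 − 11 = 273; collateral gives 257 − 110 = 147. Stays. ✓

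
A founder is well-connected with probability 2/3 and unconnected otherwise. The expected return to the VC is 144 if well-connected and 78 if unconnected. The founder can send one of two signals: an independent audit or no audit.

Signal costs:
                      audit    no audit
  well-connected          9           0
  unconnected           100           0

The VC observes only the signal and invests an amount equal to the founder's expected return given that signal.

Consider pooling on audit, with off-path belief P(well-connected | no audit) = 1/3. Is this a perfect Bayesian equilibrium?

At the pooled signal (audit) the VC holds the prior 2/3 and pays 2/3·144 + 1/3·78 = 122. Off-path (no audit) belief 1/3 gives 1/3·144 + 2/3·78 = 100.
Well-connected: audit gives 122 − 9 = 113; no audit gives 100 − 0 = 100. Stays. ✓
Unconnected: audit gives 122 − 100 = 22; no audit gives 100 − 0 = 100. Deviates. ✗

No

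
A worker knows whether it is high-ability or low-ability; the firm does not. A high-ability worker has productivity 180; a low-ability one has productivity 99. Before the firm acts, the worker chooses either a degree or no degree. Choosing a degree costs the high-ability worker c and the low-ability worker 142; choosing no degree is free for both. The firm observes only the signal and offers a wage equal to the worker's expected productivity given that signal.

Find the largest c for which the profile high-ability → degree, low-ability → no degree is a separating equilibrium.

81

Under separation: degree → high-ability (pays 180); no degree → low-ability (pays 99).
Low-ability: 99 − 0 = 99 ≥ 180 − 142 = 38. Holds regardless of c. ✓
High-ability: 180 − c ≥ 99 − 0, so c ≤ 180 − 99 = 81.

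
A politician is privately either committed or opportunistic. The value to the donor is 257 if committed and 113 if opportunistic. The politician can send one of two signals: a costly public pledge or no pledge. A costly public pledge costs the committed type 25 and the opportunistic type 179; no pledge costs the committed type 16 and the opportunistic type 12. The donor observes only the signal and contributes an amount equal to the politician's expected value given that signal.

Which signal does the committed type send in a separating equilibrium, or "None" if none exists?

pledge

Try committed → pledge, opportunistic → no pledge:
  Under separation the donor infers type exactly: pledge → committed (pays 257), no pledge → opportunistic (pays 113).
  Committed: pledge gives 257 − 25 = 232; no pledge gives 113 − 16 = 97. No deviation. ✓
  Opportunistic: no pledge gives 113 − 12 = 101; pledge gives 257 − 179 = 78. No deviation. ✓
Both hold — the committed type sends pledge.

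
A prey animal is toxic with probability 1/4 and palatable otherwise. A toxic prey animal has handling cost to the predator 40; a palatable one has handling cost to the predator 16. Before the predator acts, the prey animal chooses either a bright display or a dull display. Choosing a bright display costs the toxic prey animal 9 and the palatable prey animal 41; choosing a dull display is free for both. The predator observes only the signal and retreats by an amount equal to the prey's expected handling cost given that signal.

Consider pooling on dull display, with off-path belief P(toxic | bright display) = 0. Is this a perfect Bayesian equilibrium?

Yes

At the pooled signal (dull display) the predator holds the prior 1/4 and pays 1/4·40 + 3/4·16 = 22. Off-path (bright display) belief 0 gives 0·40 + 1·16 = 16.
Toxic: dull display gives 22 − 0 = 22; bright display gives 16 − 9 = 7. Stays. ✓
Palatable: dull display gives 22 − 0 = 22; bright display gives 16 − 41 = -25. Stays. ✓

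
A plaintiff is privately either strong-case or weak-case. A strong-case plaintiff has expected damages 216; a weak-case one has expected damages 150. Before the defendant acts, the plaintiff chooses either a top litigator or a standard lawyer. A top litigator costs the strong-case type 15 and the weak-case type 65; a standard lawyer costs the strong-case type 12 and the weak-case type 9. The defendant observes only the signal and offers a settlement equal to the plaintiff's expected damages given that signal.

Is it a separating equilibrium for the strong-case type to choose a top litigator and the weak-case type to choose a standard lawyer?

No

If types separate, top litigator earns payment 216 and standard lawyer earns 150.
Strong-case: top litigator gives 216 − 15 = 201; standard lawyer gives 150 − 12 = 138. No deviation. ✓
Weak-case: standard lawyer gives 150 − 9 = 141; top litigator gives 216 − 65 = 151. Would deviate. ✗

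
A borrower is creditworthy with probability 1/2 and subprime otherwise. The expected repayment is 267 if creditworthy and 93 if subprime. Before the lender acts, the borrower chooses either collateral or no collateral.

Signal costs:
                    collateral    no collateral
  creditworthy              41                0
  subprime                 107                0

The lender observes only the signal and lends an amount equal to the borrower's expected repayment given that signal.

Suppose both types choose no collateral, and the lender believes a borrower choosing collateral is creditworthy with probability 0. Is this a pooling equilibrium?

At the pooled signal (no collateral) the lender holds the prior 1/2 and pays 1/2·267 + 1/2·93 = 180. Off-path (collateral) belief 0 gives 0·267 + 1·93 = 93.
Creditworthy: no collateral gives 180 − 0 = 180; collateral gives 93 − 41 = 52. Stays. ✓
Subprime: no collateral gives 180 − 0 = 180; collateral gives 93 − 107 = -14. Stays. ✓

Yes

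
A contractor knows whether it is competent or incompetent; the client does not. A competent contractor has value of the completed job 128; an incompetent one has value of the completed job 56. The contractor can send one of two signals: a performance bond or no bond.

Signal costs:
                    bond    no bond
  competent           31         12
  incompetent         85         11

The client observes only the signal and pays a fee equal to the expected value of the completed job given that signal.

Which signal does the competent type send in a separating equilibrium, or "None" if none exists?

bond

Try competent → bond, incompetent → no bond:
  Under separation the client infers type exactly: bond → competent (pays 128), no bond → incompetent (pays 56).
  Competent: bond gives 128 − 31 = 97; no bond gives 56 − 12 = 44. No deviation. ✓
  Incompetent: no bond gives 56 − 11 = 45; bond gives 128 − 85 = 43. No deviation. ✓
Both hold — the competent type sends bond.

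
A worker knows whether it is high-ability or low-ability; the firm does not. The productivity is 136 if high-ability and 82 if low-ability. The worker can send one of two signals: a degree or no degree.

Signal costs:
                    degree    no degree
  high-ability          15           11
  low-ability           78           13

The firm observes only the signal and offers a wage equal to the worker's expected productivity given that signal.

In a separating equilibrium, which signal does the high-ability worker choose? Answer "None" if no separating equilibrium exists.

Try high-ability → degree, low-ability → no degree:
  If types separate, degree earns payment 136 and no degree earns 82.
  High-ability: degree gives 136 − 15 = 121; no degree gives 82 − 11 = 71. No deviation. ✓
  Low-ability: no degree gives 82 − 13 = 69; degree gives 136 − 78 = 58. No deviation. ✓
Both hold — the high-ability type sends degree.

degree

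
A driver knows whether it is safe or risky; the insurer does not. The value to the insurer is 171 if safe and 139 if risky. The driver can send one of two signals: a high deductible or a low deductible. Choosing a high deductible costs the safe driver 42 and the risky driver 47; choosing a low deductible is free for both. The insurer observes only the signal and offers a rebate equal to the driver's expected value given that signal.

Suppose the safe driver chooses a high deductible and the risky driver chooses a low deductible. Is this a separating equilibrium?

No

If types separate, high deductible earns payment 171 and low deductible earns 139.
Safe: high deductible gives 171 − 42 = 129; low deductible gives 139 − 0 = 139. Would deviate. ✗
Risky: low deductible gives 139 − 0 = 139; high deductible gives 171 − 47 = 124. No deviation. ✓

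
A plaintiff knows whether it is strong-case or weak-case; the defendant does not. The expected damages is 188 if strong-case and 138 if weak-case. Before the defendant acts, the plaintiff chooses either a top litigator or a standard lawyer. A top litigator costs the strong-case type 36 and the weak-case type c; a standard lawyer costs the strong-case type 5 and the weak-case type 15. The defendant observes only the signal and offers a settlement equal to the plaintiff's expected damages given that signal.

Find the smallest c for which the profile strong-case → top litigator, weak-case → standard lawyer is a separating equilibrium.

Under separation: top litigator → strong-case (pays 188); standard lawyer → weak-case (pays 138).
Strong-case: 188 − 36 = 152 ≥ 138 − 5 = 133. Holds regardless of c. ✓
Weak-case: 138 − 15 ≥ 188 − c, so c ≥ 188 − 123 = 65.

65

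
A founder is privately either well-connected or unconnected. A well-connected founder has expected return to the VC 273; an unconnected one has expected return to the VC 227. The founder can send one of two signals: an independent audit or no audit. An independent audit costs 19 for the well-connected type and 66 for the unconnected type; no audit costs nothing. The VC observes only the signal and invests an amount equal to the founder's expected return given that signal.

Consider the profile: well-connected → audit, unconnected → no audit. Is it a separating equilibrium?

If types separate, audit earns payment 273 and no audit earns 227.
Well-connected: audit gives 273 − 19 = 254; no audit gives 227 − 0 = 227. No deviation. ✓
Unconnected: no audit gives 227 − 0 = 227; audit gives 273 − 66 = 207. No deviation. ✓
Both incentive constraints hold.

Yes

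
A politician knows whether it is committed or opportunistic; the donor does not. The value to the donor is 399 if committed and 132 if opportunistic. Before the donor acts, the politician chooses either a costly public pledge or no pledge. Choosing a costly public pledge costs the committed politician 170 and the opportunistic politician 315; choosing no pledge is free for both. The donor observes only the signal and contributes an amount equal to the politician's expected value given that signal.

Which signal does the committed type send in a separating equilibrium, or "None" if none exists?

Try committed → pledge, opportunistic → no pledge:
  Under separation the donor infers type exactly: pledge → committed (pays 399), no pledge → opportunistic (pays 132).
  Committed: pledge gives 399 − 170 = 229; no pledge gives 132 − 0 = 132. No deviation. ✓
  Opportunistic: no pledge gives 132 − 0 = 132; pledge gives 399 − 315 = 84. No deviation. ✓
Both hold — the committed type sends pledge.

pledge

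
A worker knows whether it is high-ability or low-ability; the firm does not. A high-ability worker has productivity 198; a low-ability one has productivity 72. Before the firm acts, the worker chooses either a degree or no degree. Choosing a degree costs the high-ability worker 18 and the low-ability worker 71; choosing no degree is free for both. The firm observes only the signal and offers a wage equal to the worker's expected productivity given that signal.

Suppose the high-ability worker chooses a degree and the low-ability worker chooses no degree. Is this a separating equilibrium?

If types separate, degree earns payment 198 and no degree earns 72.
High-ability: degree gives 198 − 18 = 180; no degree gives 72 − 0 = 72. No deviation. ✓
Low-ability: no degree gives 72 − 0 = 72; degree gives 198 − 71 = 127. Would deviate. ✗

No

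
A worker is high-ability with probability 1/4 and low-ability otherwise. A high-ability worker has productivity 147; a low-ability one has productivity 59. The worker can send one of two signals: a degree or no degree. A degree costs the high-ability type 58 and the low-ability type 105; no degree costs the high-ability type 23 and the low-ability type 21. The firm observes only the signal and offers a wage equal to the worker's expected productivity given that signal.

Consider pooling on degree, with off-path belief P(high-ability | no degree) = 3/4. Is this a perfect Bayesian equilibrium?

At the pooled signal (degree) the firm holds the prior 1/4 and pays 1/4·147 + 3/4·59 = 81. Off-path (no degree) belief 3/4 gives 3/4·147 + 1/4·59 = 125.
High-ability: degree gives 81 − 58 = 23; no degree gives 125 − 23 = 102. Deviates. ✗
Low-ability: degree gives 81 − 105 = -24; no degree gives 125 − 21 = 104. Deviates. ✗

No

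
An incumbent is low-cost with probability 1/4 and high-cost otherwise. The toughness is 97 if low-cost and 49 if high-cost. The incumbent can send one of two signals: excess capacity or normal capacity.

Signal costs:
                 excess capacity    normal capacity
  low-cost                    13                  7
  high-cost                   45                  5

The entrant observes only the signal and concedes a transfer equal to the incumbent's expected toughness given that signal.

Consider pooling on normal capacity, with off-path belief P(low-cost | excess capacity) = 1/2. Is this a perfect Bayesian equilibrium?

No

At the pooled signal (normal capacity) the entrant holds the prior 1/4 and pays 1/4·97 + 3/4·49 = 61. Off-path (excess capacity) belief 1/2 gives 1/2·97 + 1/2·49 = 73.
Low-cost: normal capacity gives 61 − 7 = 54; excess capacity gives 73 − 13 = 60. Deviates. ✗
High-cost: normal capacity gives 61 − 5 = 56; excess capacity gives 73 − 45 = 28. Stays. ✓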